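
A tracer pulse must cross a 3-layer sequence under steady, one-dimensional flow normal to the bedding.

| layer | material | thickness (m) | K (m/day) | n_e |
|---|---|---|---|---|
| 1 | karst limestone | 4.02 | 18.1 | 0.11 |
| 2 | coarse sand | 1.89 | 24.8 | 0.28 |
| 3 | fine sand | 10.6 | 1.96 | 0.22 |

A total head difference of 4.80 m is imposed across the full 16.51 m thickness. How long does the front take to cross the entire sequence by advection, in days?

3.93

With flow normal to the layers, continuity requires the same specific discharge q through every layer.
Σ(b_i/K_i) = 4.02/18.1 + 1.89/24.8 + 10.6/1.96 = 5.706 d.
q = Δh / Σ(b_i/K_i) = 4.80 / 5.706 = 0.8412 m/day.
In each layer the seepage velocity is v_i = q/n_i, so the layer transit time is t_i = b_i·n_i / q:
  layer 1 (karst limestone): t_1 = 4.02 × 0.11 / 0.8412 = 0.5257 d
  layer 2 (coarse sand): t_2 = 1.89 × 0.28 / 0.8412 = 0.6291 d
  layer 3 (fine sand): t_3 = 10.6 × 0.22 / 0.8412 = 2.772 d
Total t = Σ t_i = 3.927 days.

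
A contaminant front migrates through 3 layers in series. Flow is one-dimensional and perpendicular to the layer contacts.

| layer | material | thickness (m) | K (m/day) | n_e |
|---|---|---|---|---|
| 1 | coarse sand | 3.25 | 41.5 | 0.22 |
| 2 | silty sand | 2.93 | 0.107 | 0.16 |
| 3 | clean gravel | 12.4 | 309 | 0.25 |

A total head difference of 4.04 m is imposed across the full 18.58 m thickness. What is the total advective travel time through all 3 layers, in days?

29.2

With flow normal to the layers, continuity requires the same specific discharge q through every layer.
Σ(b_i/K_i) = 3.25/41.5 + 2.93/0.107 + 12.4/309 = 27.50 d.
q = Δh / Σ(b_i/K_i) = 4.04 / 27.50 = 0.1469 m/day.
In each layer the seepage velocity is v_i = q/n_i, so the layer transit time is t_i = b_i·n_i / q:
  layer 1 (coarse sand): t_1 = 3.25 × 0.22 / 0.1469 = 4.867 d
  layer 2 (silty sand): t_2 = 2.93 × 0.16 / 0.1469 = 3.191 d
  layer 3 (clean gravel): t_3 = 12.4 × 0.25 / 0.1469 = 21.10 d
Total t = Σ t_i = 29.16 days.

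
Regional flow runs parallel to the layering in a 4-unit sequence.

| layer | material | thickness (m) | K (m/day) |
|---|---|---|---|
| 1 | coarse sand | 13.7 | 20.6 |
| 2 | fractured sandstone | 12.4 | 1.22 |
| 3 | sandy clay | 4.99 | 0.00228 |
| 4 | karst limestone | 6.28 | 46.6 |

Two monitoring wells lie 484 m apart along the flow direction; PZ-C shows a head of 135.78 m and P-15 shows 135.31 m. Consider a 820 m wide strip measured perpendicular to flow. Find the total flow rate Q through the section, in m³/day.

470

Flow is parallel to layering, so each bed carries its own Darcy discharge and the transmissivities add.
Σ(K_i·b_i) = 20.6×13.7 + 1.22×12.4 + 0.00228×4.99 + 46.6×6.28 = 590.0 m²/day.
Hydraulic gradient i = (135.78 − 135.31) / 484 = 0.47 / 484 = 0.0009711.
Q = Σ(K_i·b_i) · W · i = 590.0 × 820 × 0.0009711 = 469.8 m³/day.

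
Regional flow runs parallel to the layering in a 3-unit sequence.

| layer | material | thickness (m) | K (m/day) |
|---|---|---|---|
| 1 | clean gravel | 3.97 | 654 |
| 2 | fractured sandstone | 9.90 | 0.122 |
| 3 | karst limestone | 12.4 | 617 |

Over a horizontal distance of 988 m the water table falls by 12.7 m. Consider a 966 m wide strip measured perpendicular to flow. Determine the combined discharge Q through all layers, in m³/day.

127000

Flow is parallel to layering, so each bed carries its own Darcy discharge and the transmissivities add.
Σ(K_i·b_i) = 654×3.97 + 0.122×9.90 + 617×12.4 = 10248 m²/day.
Hydraulic gradient i = Δh / L = 12.7 / 988 = 0.01285.
Q = Σ(K_i·b_i) · W · i = 10248 × 966 × 0.01285 = 1.273e+05 m³/day.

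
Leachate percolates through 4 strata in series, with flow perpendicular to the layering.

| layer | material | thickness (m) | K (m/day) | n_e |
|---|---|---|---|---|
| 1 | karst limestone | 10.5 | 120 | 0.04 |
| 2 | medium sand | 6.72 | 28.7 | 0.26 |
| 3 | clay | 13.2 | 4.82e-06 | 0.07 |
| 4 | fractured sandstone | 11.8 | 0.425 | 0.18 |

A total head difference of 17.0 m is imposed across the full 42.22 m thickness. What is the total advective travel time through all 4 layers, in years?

2300

With flow normal to the layers, continuity requires the same specific discharge q through every layer.
Σ(b_i/K_i) = 10.5/120 + 6.72/28.7 + 13.2/4.82e-06 + 11.8/0.425 = 2.739e+06 d.
q = Δh / Σ(b_i/K_i) = 17.0 / 2.739e+06 = 6.208e-06 m/day.
In each layer the seepage velocity is v_i = q/n_i, so the layer transit time is t_i = b_i·n_i / q:
  layer 1 (karst limestone): t_1 = 10.5 × 0.04 / 6.208e-06 = 67660 d
  layer 2 (medium sand): t_2 = 6.72 × 0.26 / 6.208e-06 = 2.815e+05 d
  layer 3 (clay): t_3 = 13.2 × 0.07 / 6.208e-06 = 1.489e+05 d
  layer 4 (fractured sandstone): t_4 = 11.8 × 0.18 / 6.208e-06 = 3.422e+05 d
Total t = Σ t_i = 8.401e+05 days = 2300 years.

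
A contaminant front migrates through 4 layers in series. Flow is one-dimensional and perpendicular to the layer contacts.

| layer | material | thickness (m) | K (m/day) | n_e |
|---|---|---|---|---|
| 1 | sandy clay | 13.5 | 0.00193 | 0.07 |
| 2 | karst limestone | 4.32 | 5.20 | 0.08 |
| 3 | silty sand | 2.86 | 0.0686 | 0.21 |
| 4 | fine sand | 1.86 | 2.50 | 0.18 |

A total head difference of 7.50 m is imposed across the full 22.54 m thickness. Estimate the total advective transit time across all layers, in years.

With flow normal to the layers, continuity requires the same specific discharge q through every layer.
Σ(b_i/K_i) = 13.5/0.00193 + 4.32/5.20 + 2.86/0.0686 + 1.86/2.50 = 7038 d.
q = Δh / Σ(b_i/K_i) = 7.50 / 7038 = 0.001066 m/day.
In each layer the seepage velocity is v_i = q/n_i, so the layer transit time is t_i = b_i·n_i / q:
  layer 1 (sandy clay): t_1 = 13.5 × 0.07 / 0.001066 = 886.8 d
  layer 2 (karst limestone): t_2 = 4.32 × 0.08 / 0.001066 = 324.3 d
  layer 3 (silty sand): t_3 = 2.86 × 0.21 / 0.001066 = 563.6 d
  layer 4 (fine sand): t_4 = 1.86 × 0.18 / 0.001066 = 314.2 d
Total t = Σ t_i = 2089 days = 5.719 years.

5.72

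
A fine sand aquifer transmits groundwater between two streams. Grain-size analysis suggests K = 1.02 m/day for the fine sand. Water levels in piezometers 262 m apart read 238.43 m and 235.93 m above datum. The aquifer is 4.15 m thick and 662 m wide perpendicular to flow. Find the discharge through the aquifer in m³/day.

26.7

Cross-sectional area A = 662 × 4.15 = 2747 m².
Hydraulic gradient i = (238.43 − 235.93) / 262 = 2.5 / 262 = 0.009542.
Darcy's law: Q = K · A · i = 1.020 × 2747 × 0.009542 = 26.74 m³/day.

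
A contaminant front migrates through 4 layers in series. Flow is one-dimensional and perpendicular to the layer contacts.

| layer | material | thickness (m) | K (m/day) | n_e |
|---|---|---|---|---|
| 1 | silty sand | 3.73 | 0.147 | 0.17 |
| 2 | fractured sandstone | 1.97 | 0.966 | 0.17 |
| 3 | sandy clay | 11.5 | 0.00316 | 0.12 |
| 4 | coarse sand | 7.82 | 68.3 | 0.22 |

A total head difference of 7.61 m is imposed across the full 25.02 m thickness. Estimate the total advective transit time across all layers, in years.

5.37

With flow normal to the layers, continuity requires the same specific discharge q through every layer.
Σ(b_i/K_i) = 3.73/0.147 + 1.97/0.966 + 11.5/0.00316 + 7.82/68.3 = 3667 d.
q = Δh / Σ(b_i/K_i) = 7.61 / 3667 = 0.002075 m/day.
In each layer the seepage velocity is v_i = q/n_i, so the layer transit time is t_i = b_i·n_i / q:
  layer 1 (silty sand): t_1 = 3.73 × 0.17 / 0.002075 = 305.5 d
  layer 2 (fractured sandstone): t_2 = 1.97 × 0.17 / 0.002075 = 161.4 d
  layer 3 (sandy clay): t_3 = 11.5 × 0.12 / 0.002075 = 664.9 d
  layer 4 (coarse sand): t_4 = 7.82 × 0.22 / 0.002075 = 828.9 d
Total t = Σ t_i = 1961 days = 5.368 years.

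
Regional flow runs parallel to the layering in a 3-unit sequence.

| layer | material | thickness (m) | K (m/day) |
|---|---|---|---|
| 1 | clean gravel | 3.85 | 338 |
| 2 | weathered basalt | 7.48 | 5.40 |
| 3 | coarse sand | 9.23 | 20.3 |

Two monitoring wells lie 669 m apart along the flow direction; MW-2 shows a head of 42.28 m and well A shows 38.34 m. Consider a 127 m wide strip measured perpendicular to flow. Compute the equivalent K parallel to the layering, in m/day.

74.4

Flow is parallel to layering, so each bed carries its own Darcy discharge and the transmissivities add.
Σ(K_i·b_i) = 338×3.85 + 5.40×7.48 + 20.3×9.23 = 1529 m²/day.
Total thickness b = 20.56 m, so K_eq = Σ(K_i·b_i)/b = 74.37 m/day.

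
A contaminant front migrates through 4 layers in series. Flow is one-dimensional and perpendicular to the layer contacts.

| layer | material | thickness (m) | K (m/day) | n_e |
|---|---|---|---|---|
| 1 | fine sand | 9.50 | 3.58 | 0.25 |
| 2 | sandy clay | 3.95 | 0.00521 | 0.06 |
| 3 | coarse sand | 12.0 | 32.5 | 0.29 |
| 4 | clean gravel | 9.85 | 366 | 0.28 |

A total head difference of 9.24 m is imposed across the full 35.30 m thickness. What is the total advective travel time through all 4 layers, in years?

2.00

With flow normal to the layers, continuity requires the same specific discharge q through every layer.
Σ(b_i/K_i) = 9.50/3.58 + 3.95/0.00521 + 12.0/32.5 + 9.85/366 = 761.2 d.
q = Δh / Σ(b_i/K_i) = 9.24 / 761.2 = 0.01214 m/day.
In each layer the seepage velocity is v_i = q/n_i, so the layer transit time is t_i = b_i·n_i / q:
  layer 1 (fine sand): t_1 = 9.50 × 0.25 / 0.01214 = 195.7 d
  layer 2 (sandy clay): t_2 = 3.95 × 0.06 / 0.01214 = 19.52 d
  layer 3 (coarse sand): t_3 = 12.0 × 0.29 / 0.01214 = 286.7 d
  layer 4 (clean gravel): t_4 = 9.85 × 0.28 / 0.01214 = 227.2 d
Total t = Σ t_i = 729.1 days = 1.996 years.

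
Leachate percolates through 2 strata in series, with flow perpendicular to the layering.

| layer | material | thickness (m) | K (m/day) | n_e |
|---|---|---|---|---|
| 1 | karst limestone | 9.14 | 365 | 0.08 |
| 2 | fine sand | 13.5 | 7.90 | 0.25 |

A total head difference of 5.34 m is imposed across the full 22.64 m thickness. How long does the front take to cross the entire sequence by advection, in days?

1.33

With flow normal to the layers, continuity requires the same specific discharge q through every layer.
Σ(b_i/K_i) = 9.14/365 + 13.5/7.90 = 1.734 d.
q = Δh / Σ(b_i/K_i) = 5.34 / 1.734 = 3.080 m/day.
In each layer the seepage velocity is v_i = q/n_i, so the layer transit time is t_i = b_i·n_i / q:
  layer 1 (karst limestone): t_1 = 9.14 × 0.08 / 3.080 = 0.2374 d
  layer 2 (fine sand): t_2 = 13.5 × 0.25 / 3.080 = 1.096 d
Total t = Σ t_i = 1.333 days.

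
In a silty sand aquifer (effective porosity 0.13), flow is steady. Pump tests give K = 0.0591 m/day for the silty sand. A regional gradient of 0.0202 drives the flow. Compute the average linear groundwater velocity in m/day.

0.00918

Hydraulic gradient i = 0.0202.
Darcy flux q = K · i = 0.05910 × 0.02020 = 0.001194 m/day.
Seepage velocity v = q / n_e = 0.001194 / 0.13 = 0.009183 m/day.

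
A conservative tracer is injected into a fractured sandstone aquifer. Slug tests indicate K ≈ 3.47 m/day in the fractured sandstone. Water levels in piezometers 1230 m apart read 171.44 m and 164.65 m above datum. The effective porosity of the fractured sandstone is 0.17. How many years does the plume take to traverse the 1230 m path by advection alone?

29.9

Hydraulic gradient i = (171.44 − 164.65) / 1230 = 6.79 / 1230 = 0.005520.
Darcy flux q = K · i = 3.470 × 0.005520 = 0.01916 m/day.
Seepage velocity v = q / n_e = 0.01916 / 0.17 = 0.1127 m/day.
Travel time t = L / v = 1230 / 0.1127 = 10916 days = 29.89 years.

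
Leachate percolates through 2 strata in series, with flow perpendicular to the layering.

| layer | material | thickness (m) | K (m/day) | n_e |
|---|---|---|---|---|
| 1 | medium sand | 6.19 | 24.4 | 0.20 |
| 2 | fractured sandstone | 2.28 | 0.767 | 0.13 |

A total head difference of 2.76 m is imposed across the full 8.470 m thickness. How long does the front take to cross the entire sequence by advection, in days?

With flow normal to the layers, continuity requires the same specific discharge q through every layer.
Σ(b_i/K_i) = 6.19/24.4 + 2.28/0.767 = 3.226 d.
q = Δh / Σ(b_i/K_i) = 2.76 / 3.226 = 0.8555 m/day.
In each layer the seepage velocity is v_i = q/n_i, so the layer transit time is t_i = b_i·n_i / q:
  layer 1 (medium sand): t_1 = 6.19 × 0.20 / 0.8555 = 1.447 d
  layer 2 (fractured sandstone): t_2 = 2.28 × 0.13 / 0.8555 = 0.3465 d
Total t = Σ t_i = 1.794 days.

1.79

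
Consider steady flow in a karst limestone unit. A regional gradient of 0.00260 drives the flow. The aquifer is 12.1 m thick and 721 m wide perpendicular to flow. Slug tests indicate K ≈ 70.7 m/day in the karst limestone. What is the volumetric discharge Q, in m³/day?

Cross-sectional area A = 721 × 12.1 = 8724 m².
Hydraulic gradient i = 0.00260.
Darcy's law: Q = K · A · i = 70.70 × 8724 × 0.002600 = 1604 m³/day.

1600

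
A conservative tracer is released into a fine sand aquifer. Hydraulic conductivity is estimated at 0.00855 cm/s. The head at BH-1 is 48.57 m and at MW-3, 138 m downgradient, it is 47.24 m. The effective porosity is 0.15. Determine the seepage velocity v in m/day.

0.475

Convert K: 0.00855 cm/s × 864 = 7.387 m/day.
Hydraulic gradient i = (48.57 − 47.24) / 138 = 1.33 / 138 = 0.009638.
Darcy flux q = K · i = 7.387 × 0.009638 = 0.07120 m/day.
Seepage velocity v = q / n_e = 0.07120 / 0.15 = 0.4746 m/day.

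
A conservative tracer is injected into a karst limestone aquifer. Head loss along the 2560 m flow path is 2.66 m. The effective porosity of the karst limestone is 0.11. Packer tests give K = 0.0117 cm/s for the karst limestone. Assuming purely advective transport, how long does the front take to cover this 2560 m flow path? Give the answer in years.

73.4

Convert K: 0.0117 cm/s × 864 = 10.11 m/day.
Hydraulic gradient i = Δh / L = 2.66 / 2560 = 0.001039.
Darcy flux q = K · i = 10.11 × 0.001039 = 0.01050 m/day.
Seepage velocity v = q / n_e = 0.01050 / 0.11 = 0.09549 m/day.
Travel time t = L / v = 2560 / 0.09549 = 26810 days = 73.40 years.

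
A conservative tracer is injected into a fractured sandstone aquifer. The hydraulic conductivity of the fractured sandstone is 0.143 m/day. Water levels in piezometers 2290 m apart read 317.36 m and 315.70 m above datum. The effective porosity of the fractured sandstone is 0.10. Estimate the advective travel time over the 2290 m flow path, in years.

6050

Hydraulic gradient i = (317.36 − 315.70) / 2290 = 1.66 / 2290 = 0.0007249.
Darcy flux q = K · i = 0.1430 × 0.0007249 = 0.0001037 m/day.
Seepage velocity v = q / n_e = 0.0001037 / 0.10 = 0.001037 m/day.
Travel time t = L / v = 2290 / 0.001037 = 2.209e+06 days = 6048 years.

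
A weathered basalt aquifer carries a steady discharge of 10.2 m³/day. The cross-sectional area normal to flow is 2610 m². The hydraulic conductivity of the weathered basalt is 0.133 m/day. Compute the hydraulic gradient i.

0.0294

From Q = K·A·i, i = Q / (K·A) = 10.2 / (0.1330 × 2610) = 0.02938.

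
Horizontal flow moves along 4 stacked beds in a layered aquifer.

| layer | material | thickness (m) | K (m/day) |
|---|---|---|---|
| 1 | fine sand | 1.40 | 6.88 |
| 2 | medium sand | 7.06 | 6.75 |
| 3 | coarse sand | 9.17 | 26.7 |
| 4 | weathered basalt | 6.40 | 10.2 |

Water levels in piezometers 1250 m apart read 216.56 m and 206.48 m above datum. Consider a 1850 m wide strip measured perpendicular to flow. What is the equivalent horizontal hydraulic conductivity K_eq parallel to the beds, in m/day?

15.3

Flow is parallel to layering, so each bed carries its own Darcy discharge and the transmissivities add.
Σ(K_i·b_i) = 6.88×1.40 + 6.75×7.06 + 26.7×9.17 + 10.2×6.40 = 367.4 m²/day.
Total thickness b = 24.03 m, so K_eq = Σ(K_i·b_i)/b = 15.29 m/day.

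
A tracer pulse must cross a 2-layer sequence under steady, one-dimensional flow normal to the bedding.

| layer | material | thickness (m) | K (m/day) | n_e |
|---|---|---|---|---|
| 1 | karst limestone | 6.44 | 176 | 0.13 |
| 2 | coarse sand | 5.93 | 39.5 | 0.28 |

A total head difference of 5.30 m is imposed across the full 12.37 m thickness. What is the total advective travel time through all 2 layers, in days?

0.0880

With flow normal to the layers, continuity requires the same specific discharge q through every layer.
Σ(b_i/K_i) = 6.44/176 + 5.93/39.5 = 0.1867 d.
q = Δh / Σ(b_i/K_i) = 5.30 / 0.1867 = 28.39 m/day.
In each layer the seepage velocity is v_i = q/n_i, so the layer transit time is t_i = b_i·n_i / q:
  layer 1 (karst limestone): t_1 = 6.44 × 0.13 / 28.39 = 0.02949 d
  layer 2 (coarse sand): t_2 = 5.93 × 0.28 / 28.39 = 0.05850 d
Total t = Σ t_i = 0.08799 days.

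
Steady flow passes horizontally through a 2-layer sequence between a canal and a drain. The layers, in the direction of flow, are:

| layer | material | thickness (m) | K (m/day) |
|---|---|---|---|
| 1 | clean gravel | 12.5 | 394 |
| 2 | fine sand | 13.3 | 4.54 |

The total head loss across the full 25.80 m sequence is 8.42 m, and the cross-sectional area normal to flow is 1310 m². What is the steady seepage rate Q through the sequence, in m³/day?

Flow is perpendicular to layering, so the layers act in series and the equivalent K is the thickness-weighted harmonic mean.
Total thickness L = 12.5 + 13.3 = 25.80 m.
Σ(b_i/K_i) = 12.5/394 + 13.3/4.54 = 2.961 d.
K_eq = L / Σ(b_i/K_i) = 25.80 / 2.961 = 8.713 m/day.
Q = K_eq · A · (Δh/L) = 8.713 × 1310 × (8.42/25.80) = 3725 m³/day.

3720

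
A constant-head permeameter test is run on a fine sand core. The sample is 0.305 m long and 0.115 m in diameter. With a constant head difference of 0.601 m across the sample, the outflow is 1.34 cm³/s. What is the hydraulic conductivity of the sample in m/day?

5.66

Cross-sectional area A = π·(d/2)² = π × (0.115/2)² = 0.01039 m².
Convert discharge: 1.34 cm³/s = 1.340e-06 m³/s.
Darcy's law rearranged: K = Q·L / (A·Δh) = 1.340e-06 × 0.305 / (0.01039 × 0.601) = 6.547e-05 m/s = 5.657 m/day.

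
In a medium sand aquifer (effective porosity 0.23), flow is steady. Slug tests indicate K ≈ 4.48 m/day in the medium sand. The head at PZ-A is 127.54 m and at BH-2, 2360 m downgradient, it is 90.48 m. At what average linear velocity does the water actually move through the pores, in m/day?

Hydraulic gradient i = (127.54 − 90.48) / 2360 = 37.06 / 2360 = 0.01570.
Darcy flux q = K · i = 4.480 × 0.01570 = 0.07035 m/day.
Seepage velocity v = q / n_e = 0.07035 / 0.23 = 0.3059 m/day.

0.306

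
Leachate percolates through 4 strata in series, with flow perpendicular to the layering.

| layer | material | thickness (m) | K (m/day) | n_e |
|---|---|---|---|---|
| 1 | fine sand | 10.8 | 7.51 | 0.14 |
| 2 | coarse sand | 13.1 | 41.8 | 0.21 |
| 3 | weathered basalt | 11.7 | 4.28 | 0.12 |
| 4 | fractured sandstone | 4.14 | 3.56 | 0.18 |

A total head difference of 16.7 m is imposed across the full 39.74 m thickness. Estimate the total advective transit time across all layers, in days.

2.17

With flow normal to the layers, continuity requires the same specific discharge q through every layer.
Σ(b_i/K_i) = 10.8/7.51 + 13.1/41.8 + 11.7/4.28 + 4.14/3.56 = 5.648 d.
q = Δh / Σ(b_i/K_i) = 16.7 / 5.648 = 2.957 m/day.
In each layer the seepage velocity is v_i = q/n_i, so the layer transit time is t_i = b_i·n_i / q:
  layer 1 (fine sand): t_1 = 10.8 × 0.14 / 2.957 = 0.5114 d
  layer 2 (coarse sand): t_2 = 13.1 × 0.21 / 2.957 = 0.9304 d
  layer 3 (weathered basalt): t_3 = 11.7 × 0.12 / 2.957 = 0.4748 d
  layer 4 (fractured sandstone): t_4 = 4.14 × 0.18 / 2.957 = 0.2520 d
Total t = Σ t_i = 2.169 days.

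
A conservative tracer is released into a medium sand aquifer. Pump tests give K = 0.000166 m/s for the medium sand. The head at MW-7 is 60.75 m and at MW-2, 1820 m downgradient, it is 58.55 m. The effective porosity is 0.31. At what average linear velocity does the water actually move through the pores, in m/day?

0.0559

Convert K: 0.000166 m/s × 86400 = 14.34 m/day.
Hydraulic gradient i = (60.75 − 58.55) / 1820 = 2.2 / 1820 = 0.001209.
Darcy flux q = K · i = 14.34 × 0.001209 = 0.01734 m/day.
Seepage velocity v = q / n_e = 0.01734 / 0.31 = 0.05593 m/day.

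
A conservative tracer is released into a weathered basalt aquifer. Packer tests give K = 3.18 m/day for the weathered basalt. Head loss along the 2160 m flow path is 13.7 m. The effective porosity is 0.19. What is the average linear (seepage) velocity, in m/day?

Hydraulic gradient i = Δh / L = 13.7 / 2160 = 0.006343.
Darcy flux q = K · i = 3.180 × 0.006343 = 0.02017 m/day.
Seepage velocity v = q / n_e = 0.02017 / 0.19 = 0.1062 m/day.

0.106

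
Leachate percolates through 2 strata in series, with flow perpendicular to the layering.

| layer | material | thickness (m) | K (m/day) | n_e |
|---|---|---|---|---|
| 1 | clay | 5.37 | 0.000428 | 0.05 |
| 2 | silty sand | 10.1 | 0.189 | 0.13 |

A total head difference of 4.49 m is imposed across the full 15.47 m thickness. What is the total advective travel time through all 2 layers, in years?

With flow normal to the layers, continuity requires the same specific discharge q through every layer.
Σ(b_i/K_i) = 5.37/0.000428 + 10.1/0.189 = 12600 d.
q = Δh / Σ(b_i/K_i) = 4.49 / 12600 = 0.0003563 m/day.
In each layer the seepage velocity is v_i = q/n_i, so the layer transit time is t_i = b_i·n_i / q:
  layer 1 (clay): t_1 = 5.37 × 0.05 / 0.0003563 = 753.5 d
  layer 2 (silty sand): t_2 = 10.1 × 0.13 / 0.0003563 = 3685 d
Total t = Σ t_i = 4438 days = 12.15 years.

12.2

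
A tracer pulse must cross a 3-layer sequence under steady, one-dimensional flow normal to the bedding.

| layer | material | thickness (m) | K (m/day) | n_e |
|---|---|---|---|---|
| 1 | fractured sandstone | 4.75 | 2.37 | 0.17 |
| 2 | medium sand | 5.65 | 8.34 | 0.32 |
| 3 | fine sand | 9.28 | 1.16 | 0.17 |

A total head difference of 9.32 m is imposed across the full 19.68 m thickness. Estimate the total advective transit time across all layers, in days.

With flow normal to the layers, continuity requires the same specific discharge q through every layer.
Σ(b_i/K_i) = 4.75/2.37 + 5.65/8.34 + 9.28/1.16 = 10.68 d.
q = Δh / Σ(b_i/K_i) = 9.32 / 10.68 = 0.8725 m/day.
In each layer the seepage velocity is v_i = q/n_i, so the layer transit time is t_i = b_i·n_i / q:
  layer 1 (fractured sandstone): t_1 = 4.75 × 0.17 / 0.8725 = 0.9255 d
  layer 2 (medium sand): t_2 = 5.65 × 0.32 / 0.8725 = 2.072 d
  layer 3 (fine sand): t_3 = 9.28 × 0.17 / 0.8725 = 1.808 d
Total t = Σ t_i = 4.806 days.

4.81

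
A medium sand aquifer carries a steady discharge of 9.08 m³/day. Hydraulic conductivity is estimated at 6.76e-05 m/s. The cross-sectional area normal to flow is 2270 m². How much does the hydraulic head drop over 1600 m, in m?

1.10

Convert K: 6.76e-05 m/s × 86400 = 5.841 m/day.
From Q = K·A·i, i = Q / (K·A) = 9.08 / (5.841 × 2270) = 0.0006849.
Head loss Δh = i · L = 0.0006849 × 1600 = 1.096 m.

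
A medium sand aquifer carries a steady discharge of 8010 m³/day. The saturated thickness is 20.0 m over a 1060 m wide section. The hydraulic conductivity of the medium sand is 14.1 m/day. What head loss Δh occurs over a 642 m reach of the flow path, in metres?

Cross-sectional area A = 1060 × 20.0 = 21200 m².
From Q = K·A·i, i = Q / (K·A) = 8010 / (14.10 × 21200) = 0.02680.
Head loss Δh = i · L = 0.02680 × 642 = 17.20 m.

17.2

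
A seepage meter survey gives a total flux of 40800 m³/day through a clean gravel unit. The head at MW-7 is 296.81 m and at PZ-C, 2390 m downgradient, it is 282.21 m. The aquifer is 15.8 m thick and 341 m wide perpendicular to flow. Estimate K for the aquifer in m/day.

1240

Cross-sectional area A = 341 × 15.8 = 5388 m².
Hydraulic gradient i = (296.81 − 282.21) / 2390 = 14.6 / 2390 = 0.006109.
From Q = K·A·i, K = Q / (A·i) = 40800 / (5388 × 0.006109) = 1240 m/day.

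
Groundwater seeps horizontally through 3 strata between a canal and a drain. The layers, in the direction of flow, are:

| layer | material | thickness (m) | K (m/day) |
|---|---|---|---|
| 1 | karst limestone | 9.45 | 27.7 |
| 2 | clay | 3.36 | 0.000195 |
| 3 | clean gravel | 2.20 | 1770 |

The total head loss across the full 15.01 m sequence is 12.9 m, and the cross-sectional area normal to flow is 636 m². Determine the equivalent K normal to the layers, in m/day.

Flow is perpendicular to layering, so the layers act in series and the equivalent K is the thickness-weighted harmonic mean.
Total thickness L = 9.45 + 3.36 + 2.20 = 15.01 m.
Σ(b_i/K_i) = 9.45/27.7 + 3.36/0.000195 + 2.20/1770 = 17231 d.
K_eq = L / Σ(b_i/K_i) = 15.01 / 17231 = 0.0008711 m/day.

0.000871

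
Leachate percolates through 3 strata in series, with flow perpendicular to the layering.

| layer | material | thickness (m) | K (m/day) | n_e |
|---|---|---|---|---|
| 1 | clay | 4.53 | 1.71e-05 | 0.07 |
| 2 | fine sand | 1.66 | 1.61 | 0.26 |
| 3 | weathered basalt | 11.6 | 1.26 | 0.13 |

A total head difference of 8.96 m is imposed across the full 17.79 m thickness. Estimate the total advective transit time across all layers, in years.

183

With flow normal to the layers, continuity requires the same specific discharge q through every layer.
Σ(b_i/K_i) = 4.53/1.71e-05 + 1.66/1.61 + 11.6/1.26 = 2.649e+05 d.
q = Δh / Σ(b_i/K_i) = 8.96 / 2.649e+05 = 3.382e-05 m/day.
In each layer the seepage velocity is v_i = q/n_i, so the layer transit time is t_i = b_i·n_i / q:
  layer 1 (clay): t_1 = 4.53 × 0.07 / 3.382e-05 = 9376 d
  layer 2 (fine sand): t_2 = 1.66 × 0.26 / 3.382e-05 = 12761 d
  layer 3 (weathered basalt): t_3 = 11.6 × 0.13 / 3.382e-05 = 44587 d
Total t = Σ t_i = 66724 days = 182.7 years.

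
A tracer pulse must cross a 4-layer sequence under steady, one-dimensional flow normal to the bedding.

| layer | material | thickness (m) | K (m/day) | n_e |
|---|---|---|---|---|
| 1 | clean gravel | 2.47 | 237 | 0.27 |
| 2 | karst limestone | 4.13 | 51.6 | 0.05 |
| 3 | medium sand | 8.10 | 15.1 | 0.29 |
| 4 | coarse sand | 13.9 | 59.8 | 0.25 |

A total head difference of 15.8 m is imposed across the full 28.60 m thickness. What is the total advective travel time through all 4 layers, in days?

0.364

With flow normal to the layers, continuity requires the same specific discharge q through every layer.
Σ(b_i/K_i) = 2.47/237 + 4.13/51.6 + 8.10/15.1 + 13.9/59.8 = 0.8593 d.
q = Δh / Σ(b_i/K_i) = 15.8 / 0.8593 = 18.39 m/day.
In each layer the seepage velocity is v_i = q/n_i, so the layer transit time is t_i = b_i·n_i / q:
  layer 1 (clean gravel): t_1 = 2.47 × 0.27 / 18.39 = 0.03627 d
  layer 2 (karst limestone): t_2 = 4.13 × 0.05 / 18.39 = 0.01123 d
  layer 3 (medium sand): t_3 = 8.10 × 0.29 / 18.39 = 0.1278 d
  layer 4 (coarse sand): t_4 = 13.9 × 0.25 / 18.39 = 0.1890 d
Total t = Σ t_i = 0.3643 days.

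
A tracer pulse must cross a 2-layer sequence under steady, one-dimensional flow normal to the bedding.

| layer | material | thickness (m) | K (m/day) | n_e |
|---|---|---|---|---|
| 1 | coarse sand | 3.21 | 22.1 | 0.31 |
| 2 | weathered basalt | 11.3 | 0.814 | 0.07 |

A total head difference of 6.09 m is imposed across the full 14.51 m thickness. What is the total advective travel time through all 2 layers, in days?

With flow normal to the layers, continuity requires the same specific discharge q through every layer.
Σ(b_i/K_i) = 3.21/22.1 + 11.3/0.814 = 14.03 d.
q = Δh / Σ(b_i/K_i) = 6.09 / 14.03 = 0.4342 m/day.
In each layer the seepage velocity is v_i = q/n_i, so the layer transit time is t_i = b_i·n_i / q:
  layer 1 (coarse sand): t_1 = 3.21 × 0.31 / 0.4342 = 2.292 d
  layer 2 (weathered basalt): t_2 = 11.3 × 0.07 / 0.4342 = 1.822 d
Total t = Σ t_i = 4.114 days.

4.11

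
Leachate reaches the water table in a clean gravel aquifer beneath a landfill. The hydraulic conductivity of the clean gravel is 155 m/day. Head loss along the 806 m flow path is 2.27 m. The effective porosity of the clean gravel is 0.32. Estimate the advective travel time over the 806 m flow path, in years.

1.62

Hydraulic gradient i = Δh / L = 2.27 / 806 = 0.002816.
Darcy flux q = K · i = 155.0 × 0.002816 = 0.4365 m/day.
Seepage velocity v = q / n_e = 0.4365 / 0.32 = 1.364 m/day.
Travel time t = L / v = 806 / 1.364 = 590.8 days = 1.618 years.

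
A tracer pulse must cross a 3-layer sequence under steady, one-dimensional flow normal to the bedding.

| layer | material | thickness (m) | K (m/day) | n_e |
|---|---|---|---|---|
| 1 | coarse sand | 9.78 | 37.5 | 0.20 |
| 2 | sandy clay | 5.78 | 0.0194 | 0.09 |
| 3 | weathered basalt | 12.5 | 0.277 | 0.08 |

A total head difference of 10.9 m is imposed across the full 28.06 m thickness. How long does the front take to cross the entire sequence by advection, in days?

109

With flow normal to the layers, continuity requires the same specific discharge q through every layer.
Σ(b_i/K_i) = 9.78/37.5 + 5.78/0.0194 + 12.5/0.277 = 343.3 d.
q = Δh / Σ(b_i/K_i) = 10.9 / 343.3 = 0.03175 m/day.
In each layer the seepage velocity is v_i = q/n_i, so the layer transit time is t_i = b_i·n_i / q:
  layer 1 (coarse sand): t_1 = 9.78 × 0.20 / 0.03175 = 61.61 d
  layer 2 (sandy clay): t_2 = 5.78 × 0.09 / 0.03175 = 16.39 d
  layer 3 (weathered basalt): t_3 = 12.5 × 0.08 / 0.03175 = 31.50 d
Total t = Σ t_i = 109.5 days.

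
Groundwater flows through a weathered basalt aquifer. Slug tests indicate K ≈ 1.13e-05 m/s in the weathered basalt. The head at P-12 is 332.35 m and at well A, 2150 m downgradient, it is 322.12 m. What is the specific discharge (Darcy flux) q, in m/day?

0.00465

Convert K: 1.13e-05 m/s × 86400 = 0.9763 m/day.
Hydraulic gradient i = (332.35 − 322.12) / 2150 = 10.23 / 2150 = 0.004758.
Specific discharge q = K · i = 0.9763 × 0.004758 = 0.004645 m/day.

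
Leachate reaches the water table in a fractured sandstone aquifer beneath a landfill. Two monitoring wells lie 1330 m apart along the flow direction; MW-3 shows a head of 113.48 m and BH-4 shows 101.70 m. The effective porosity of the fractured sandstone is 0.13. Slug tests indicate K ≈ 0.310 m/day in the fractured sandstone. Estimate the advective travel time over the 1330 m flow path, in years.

Hydraulic gradient i = (113.48 − 101.70) / 1330 = 11.78 / 1330 = 0.008857.
Darcy flux q = K · i = 0.3100 × 0.008857 = 0.002746 m/day.
Seepage velocity v = q / n_e = 0.002746 / 0.13 = 0.02112 m/day.
Travel time t = L / v = 1330 / 0.02112 = 62971 days = 172.4 years.

172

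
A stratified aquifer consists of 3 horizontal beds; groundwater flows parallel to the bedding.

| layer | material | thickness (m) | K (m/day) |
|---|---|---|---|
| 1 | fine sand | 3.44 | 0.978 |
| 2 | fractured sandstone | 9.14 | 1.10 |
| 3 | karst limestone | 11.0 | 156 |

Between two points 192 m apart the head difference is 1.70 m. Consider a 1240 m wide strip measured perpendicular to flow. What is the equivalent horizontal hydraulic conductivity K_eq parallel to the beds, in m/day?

Flow is parallel to layering, so each bed carries its own Darcy discharge and the transmissivities add.
Σ(K_i·b_i) = 0.978×3.44 + 1.10×9.14 + 156×11.0 = 1729 m²/day.
Total thickness b = 23.58 m, so K_eq = Σ(K_i·b_i)/b = 73.34 m/day.

73.3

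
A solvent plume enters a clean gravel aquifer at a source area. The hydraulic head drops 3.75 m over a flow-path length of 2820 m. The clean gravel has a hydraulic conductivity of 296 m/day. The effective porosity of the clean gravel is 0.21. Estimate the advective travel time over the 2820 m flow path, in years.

4.12

Hydraulic gradient i = Δh / L = 3.75 / 2820 = 0.001330.
Darcy flux q = K · i = 296.0 × 0.001330 = 0.3936 m/day.
Seepage velocity v = q / n_e = 0.3936 / 0.21 = 1.874 m/day.
Travel time t = L / v = 2820 / 1.874 = 1505 days = 4.119 years.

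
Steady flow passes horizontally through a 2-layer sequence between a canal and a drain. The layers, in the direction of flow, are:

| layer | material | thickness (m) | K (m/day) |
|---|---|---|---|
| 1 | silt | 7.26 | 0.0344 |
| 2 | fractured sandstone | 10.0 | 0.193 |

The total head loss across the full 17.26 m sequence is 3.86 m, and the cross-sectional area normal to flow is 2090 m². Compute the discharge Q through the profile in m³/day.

Flow is perpendicular to layering, so the layers act in series and the equivalent K is the thickness-weighted harmonic mean.
Total thickness L = 7.26 + 10.0 = 17.26 m.
Σ(b_i/K_i) = 7.26/0.0344 + 10.0/0.193 = 262.9 d.
K_eq = L / Σ(b_i/K_i) = 17.26 / 262.9 = 0.06566 m/day.
Q = K_eq · A · (Δh/L) = 0.06566 × 2090 × (3.86/17.26) = 30.69 m³/day.

30.7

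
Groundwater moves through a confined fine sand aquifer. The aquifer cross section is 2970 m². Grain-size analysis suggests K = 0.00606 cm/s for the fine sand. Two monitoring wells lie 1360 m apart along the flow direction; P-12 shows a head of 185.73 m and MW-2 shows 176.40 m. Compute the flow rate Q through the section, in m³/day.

107

Convert K: 0.00606 cm/s × 864 = 5.236 m/day.
Hydraulic gradient i = (185.73 − 176.40) / 1360 = 9.33 / 1360 = 0.006860.
Darcy's law: Q = K · A · i = 5.236 × 2970 × 0.006860 = 106.7 m³/day.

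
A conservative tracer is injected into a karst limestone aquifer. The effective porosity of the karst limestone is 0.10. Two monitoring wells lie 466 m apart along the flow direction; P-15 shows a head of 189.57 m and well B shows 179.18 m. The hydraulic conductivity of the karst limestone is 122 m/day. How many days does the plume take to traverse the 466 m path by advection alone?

17.1

Hydraulic gradient i = (189.57 − 179.18) / 466 = 10.39 / 466 = 0.02230.
Darcy flux q = K · i = 122.0 × 0.02230 = 2.720 m/day.
Seepage velocity v = q / n_e = 2.720 / 0.10 = 27.20 m/day.
Travel time t = L / v = 466 / 27.20 = 17.13 days.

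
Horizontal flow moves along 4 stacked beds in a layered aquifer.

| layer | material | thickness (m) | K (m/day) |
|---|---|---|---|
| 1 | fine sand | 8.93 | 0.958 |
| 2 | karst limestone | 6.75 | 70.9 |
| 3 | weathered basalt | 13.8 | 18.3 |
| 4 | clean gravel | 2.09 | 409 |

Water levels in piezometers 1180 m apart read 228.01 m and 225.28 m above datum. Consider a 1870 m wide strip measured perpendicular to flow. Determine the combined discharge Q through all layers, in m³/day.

Flow is parallel to layering, so each bed carries its own Darcy discharge and the transmissivities add.
Σ(K_i·b_i) = 0.958×8.93 + 70.9×6.75 + 18.3×13.8 + 409×2.09 = 1594 m²/day.
Hydraulic gradient i = (228.01 − 225.28) / 1180 = 2.73 / 1180 = 0.002314.
Q = Σ(K_i·b_i) · W · i = 1594 × 1870 × 0.002314 = 6898 m³/day.

6900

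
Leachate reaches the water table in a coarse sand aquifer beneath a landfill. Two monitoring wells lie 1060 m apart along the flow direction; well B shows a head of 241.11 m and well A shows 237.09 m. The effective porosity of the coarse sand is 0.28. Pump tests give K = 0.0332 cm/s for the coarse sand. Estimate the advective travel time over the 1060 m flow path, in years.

7.47

Convert K: 0.0332 cm/s × 864 = 28.68 m/day.
Hydraulic gradient i = (241.11 − 237.09) / 1060 = 4.02 / 1060 = 0.003792.
Darcy flux q = K · i = 28.68 × 0.003792 = 0.1088 m/day.
Seepage velocity v = q / n_e = 0.1088 / 0.28 = 0.3885 m/day.
Travel time t = L / v = 1060 / 0.3885 = 2728 days = 7.470 years.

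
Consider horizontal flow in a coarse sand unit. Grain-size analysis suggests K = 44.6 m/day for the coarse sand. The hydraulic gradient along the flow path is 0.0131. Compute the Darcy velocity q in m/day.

0.584

Hydraulic gradient i = 0.0131.
Specific discharge q = K · i = 44.60 × 0.01310 = 0.5843 m/day.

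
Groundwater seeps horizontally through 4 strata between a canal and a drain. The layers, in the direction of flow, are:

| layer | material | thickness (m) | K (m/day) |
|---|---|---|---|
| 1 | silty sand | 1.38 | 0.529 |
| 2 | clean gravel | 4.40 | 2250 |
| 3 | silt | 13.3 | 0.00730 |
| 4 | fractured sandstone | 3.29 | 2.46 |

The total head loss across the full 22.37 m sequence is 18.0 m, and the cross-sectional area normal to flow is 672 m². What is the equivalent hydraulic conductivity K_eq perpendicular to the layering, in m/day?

Flow is perpendicular to layering, so the layers act in series and the equivalent K is the thickness-weighted harmonic mean.
Total thickness L = 1.38 + 4.40 + 13.3 + 3.29 = 22.37 m.
Σ(b_i/K_i) = 1.38/0.529 + 4.40/2250 + 13.3/0.00730 + 3.29/2.46 = 1826 d.
K_eq = L / Σ(b_i/K_i) = 22.37 / 1826 = 0.01225 m/day.

0.0123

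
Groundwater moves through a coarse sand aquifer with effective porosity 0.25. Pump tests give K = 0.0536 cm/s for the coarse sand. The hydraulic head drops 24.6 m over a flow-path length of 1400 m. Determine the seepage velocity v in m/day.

Convert K: 0.0536 cm/s × 864 = 46.31 m/day.
Hydraulic gradient i = Δh / L = 24.6 / 1400 = 0.01757.
Darcy flux q = K · i = 46.31 × 0.01757 = 0.8137 m/day.
Seepage velocity v = q / n_e = 0.8137 / 0.25 = 3.255 m/day.

3.25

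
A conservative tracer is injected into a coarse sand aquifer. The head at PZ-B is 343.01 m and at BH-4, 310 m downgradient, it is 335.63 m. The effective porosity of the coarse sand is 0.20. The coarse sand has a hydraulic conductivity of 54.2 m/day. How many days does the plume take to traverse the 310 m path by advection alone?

48.1

Hydraulic gradient i = (343.01 − 335.63) / 310 = 7.38 / 310 = 0.02381.
Darcy flux q = K · i = 54.20 × 0.02381 = 1.290 m/day.
Seepage velocity v = q / n_e = 1.290 / 0.20 = 6.452 m/day.
Travel time t = L / v = 310 / 6.452 = 48.05 days.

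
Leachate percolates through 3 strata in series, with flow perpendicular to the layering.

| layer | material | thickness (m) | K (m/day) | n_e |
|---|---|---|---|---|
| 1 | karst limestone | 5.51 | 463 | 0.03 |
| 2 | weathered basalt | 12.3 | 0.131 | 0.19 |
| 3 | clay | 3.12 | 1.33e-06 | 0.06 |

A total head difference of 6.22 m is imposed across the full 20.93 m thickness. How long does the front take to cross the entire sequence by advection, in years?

2780

With flow normal to the layers, continuity requires the same specific discharge q through every layer.
Σ(b_i/K_i) = 5.51/463 + 12.3/0.131 + 3.12/1.33e-06 = 2.346e+06 d.
q = Δh / Σ(b_i/K_i) = 6.22 / 2.346e+06 = 2.651e-06 m/day.
In each layer the seepage velocity is v_i = q/n_i, so the layer transit time is t_i = b_i·n_i / q:
  layer 1 (karst limestone): t_1 = 5.51 × 0.03 / 2.651e-06 = 62345 d
  layer 2 (weathered basalt): t_2 = 12.3 × 0.19 / 2.651e-06 = 8.814e+05 d
  layer 3 (clay): t_3 = 3.12 × 0.06 / 2.651e-06 = 70605 d
Total t = Σ t_i = 1.014e+06 days = 2777 years.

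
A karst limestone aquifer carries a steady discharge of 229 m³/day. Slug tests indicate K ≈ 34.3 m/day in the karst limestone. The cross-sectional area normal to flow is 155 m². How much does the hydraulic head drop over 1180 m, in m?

50.8

From Q = K·A·i, i = Q / (K·A) = 229 / (34.30 × 155.0) = 0.04307.
Head loss Δh = i · L = 0.04307 × 1180 = 50.83 m.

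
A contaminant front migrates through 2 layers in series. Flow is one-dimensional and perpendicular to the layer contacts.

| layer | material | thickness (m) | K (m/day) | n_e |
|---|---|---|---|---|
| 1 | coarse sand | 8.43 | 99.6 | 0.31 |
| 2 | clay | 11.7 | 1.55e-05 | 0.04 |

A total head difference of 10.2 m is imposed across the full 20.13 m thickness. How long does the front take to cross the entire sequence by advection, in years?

624

With flow normal to the layers, continuity requires the same specific discharge q through every layer.
Σ(b_i/K_i) = 8.43/99.6 + 11.7/1.55e-05 = 7.548e+05 d.
q = Δh / Σ(b_i/K_i) = 10.2 / 7.548e+05 = 1.351e-05 m/day.
In each layer the seepage velocity is v_i = q/n_i, so the layer transit time is t_i = b_i·n_i / q:
  layer 1 (coarse sand): t_1 = 8.43 × 0.31 / 1.351e-05 = 1.934e+05 d
  layer 2 (clay): t_2 = 11.7 × 0.04 / 1.351e-05 = 34634 d
Total t = Σ t_i = 2.280e+05 days = 624.3 years.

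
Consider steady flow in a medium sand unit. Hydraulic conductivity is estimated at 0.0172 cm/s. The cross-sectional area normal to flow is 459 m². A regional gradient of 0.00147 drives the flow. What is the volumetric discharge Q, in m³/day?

Convert K: 0.0172 cm/s × 864 = 14.86 m/day.
Hydraulic gradient i = 0.00147.
Darcy's law: Q = K · A · i = 14.86 × 459.0 × 0.001470 = 10.03 m³/day.

10.0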